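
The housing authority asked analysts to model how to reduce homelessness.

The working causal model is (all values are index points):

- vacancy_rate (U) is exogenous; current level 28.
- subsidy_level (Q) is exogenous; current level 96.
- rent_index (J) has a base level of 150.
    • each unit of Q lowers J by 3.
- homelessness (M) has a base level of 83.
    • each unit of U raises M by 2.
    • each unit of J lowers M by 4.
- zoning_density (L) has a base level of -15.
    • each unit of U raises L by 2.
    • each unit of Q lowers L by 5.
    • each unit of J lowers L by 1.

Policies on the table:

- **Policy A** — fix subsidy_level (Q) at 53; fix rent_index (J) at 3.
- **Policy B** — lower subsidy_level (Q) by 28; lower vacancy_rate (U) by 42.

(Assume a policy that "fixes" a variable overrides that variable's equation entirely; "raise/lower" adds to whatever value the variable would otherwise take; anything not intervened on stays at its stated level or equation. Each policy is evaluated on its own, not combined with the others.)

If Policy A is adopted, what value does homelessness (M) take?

Policy A (Q := 53, J := 3):
  U = 28
  Q = 53
  J = 3
  M = 83 + 2·28 − 4·3 = 127

127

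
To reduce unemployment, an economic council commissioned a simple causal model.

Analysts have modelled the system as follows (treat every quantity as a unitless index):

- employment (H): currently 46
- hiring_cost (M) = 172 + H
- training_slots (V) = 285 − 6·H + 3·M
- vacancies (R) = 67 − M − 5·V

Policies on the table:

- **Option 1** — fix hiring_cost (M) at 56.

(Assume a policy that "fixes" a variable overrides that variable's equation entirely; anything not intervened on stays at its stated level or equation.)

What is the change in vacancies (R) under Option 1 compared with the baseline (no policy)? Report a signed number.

Baseline:
  H = 46
  M = 172 + 46 = 218
  V = 285 − 6·46 + 3·218 = 663
  R = 67 − 218 − 5·663 = -3466
Option 1 (M := 56):
  H = 46
  M = 56
  V = 285 − 6·46 + 3·56 = 177
  R = 67 − 56 − 5·177 = -874
Change in R: -874 − (-3466) = 2592

2592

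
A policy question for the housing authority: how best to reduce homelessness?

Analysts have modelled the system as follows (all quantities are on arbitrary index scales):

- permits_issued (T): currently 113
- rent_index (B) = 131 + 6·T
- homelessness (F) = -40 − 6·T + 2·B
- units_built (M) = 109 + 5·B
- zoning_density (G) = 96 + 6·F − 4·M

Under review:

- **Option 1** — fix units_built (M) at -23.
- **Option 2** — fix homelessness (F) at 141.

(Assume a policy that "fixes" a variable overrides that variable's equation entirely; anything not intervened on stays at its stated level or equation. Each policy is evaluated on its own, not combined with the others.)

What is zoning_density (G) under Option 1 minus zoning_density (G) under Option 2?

Option 1 (M := -23):
  T = 113
  B = 131 + 6·113 = 809
  F = -40 − 6·113 + 2·809 = 900
  M = -23
  G = 96 + 6·900 − 4·(-23) = 5588
Option 2 (F := 141):
  T = 113
  B = 131 + 6·113 = 809
  F = 141
  M = 109 + 5·809 = 4154
  G = 96 + 6·141 − 4·4154 = -15674
G: 5588 − (-15674) = 21262

21262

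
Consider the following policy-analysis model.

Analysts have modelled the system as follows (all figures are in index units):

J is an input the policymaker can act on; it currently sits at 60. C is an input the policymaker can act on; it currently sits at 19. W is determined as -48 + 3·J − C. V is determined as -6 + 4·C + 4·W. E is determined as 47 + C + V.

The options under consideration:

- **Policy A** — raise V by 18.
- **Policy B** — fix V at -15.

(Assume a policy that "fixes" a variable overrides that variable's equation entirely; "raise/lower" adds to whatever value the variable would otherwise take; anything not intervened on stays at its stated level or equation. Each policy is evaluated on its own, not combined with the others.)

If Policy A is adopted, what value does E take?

Policy A (V + 18):
  J = 60
  C = 19
  W = -48 + 3·60 − 19 = 113
  V = -6 + 4·19 + 4·113 (+18 from intervention) = 540
  E = 47 + 19 + 540 = 606

606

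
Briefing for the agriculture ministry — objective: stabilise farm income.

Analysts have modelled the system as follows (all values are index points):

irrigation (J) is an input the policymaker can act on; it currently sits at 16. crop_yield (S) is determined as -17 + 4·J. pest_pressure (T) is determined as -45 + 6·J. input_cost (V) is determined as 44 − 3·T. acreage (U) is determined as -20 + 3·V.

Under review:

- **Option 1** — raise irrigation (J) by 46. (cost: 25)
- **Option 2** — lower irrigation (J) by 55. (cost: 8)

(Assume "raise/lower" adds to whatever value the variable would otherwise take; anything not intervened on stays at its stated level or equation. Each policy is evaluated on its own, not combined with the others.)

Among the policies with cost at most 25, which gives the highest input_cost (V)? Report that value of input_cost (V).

Option 1 (J + 46):
  J = 16 + 46 = 62
  T = -45 + 6·62 = 327
  V = 44 − 3·327 = -937
Option 2 (J − 55):
  J = 16 − 55 = -39
  T = -45 + 6·(-39) = -279
  V = 44 − 3·(-279) = 881
Comparing — Option 1: V=-937, Option 2: V=881. Highest is 881 (Option 2).

881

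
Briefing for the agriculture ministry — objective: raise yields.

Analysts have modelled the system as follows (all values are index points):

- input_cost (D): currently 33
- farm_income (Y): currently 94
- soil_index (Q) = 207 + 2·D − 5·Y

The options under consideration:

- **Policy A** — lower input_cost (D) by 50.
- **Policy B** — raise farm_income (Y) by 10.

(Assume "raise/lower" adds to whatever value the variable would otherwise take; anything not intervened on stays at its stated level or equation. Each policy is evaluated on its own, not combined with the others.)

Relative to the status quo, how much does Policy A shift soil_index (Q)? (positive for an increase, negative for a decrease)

Baseline:
  D = 33
  Y = 94
  Q = 207 + 2·33 − 5·94 = -197
Policy A (D − 50):
  D = 33 − 50 = -17
  Y = 94
  Q = 207 + 2·(-17) − 5·94 = -297
Change in Q: -297 − (-197) = -100

-100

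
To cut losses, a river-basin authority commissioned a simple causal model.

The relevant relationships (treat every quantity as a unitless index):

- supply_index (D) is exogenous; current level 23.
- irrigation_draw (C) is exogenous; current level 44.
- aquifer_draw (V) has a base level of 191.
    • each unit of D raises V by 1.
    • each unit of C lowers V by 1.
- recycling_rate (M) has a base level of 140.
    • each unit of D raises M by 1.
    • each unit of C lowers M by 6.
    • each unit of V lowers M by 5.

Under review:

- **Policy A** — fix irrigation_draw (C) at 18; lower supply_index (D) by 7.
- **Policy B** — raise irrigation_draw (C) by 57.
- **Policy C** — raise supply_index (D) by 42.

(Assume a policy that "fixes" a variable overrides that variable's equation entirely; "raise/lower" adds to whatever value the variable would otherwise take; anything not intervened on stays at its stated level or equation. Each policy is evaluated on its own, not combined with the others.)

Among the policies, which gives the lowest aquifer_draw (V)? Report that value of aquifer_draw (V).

113

Policy A (C := 18, D − 7):
  D = 23 − 7 = 16
  C = 18
  V = 191 + 16 − 18 = 189
Policy B (C + 57):
  D = 23
  C = 44 + 57 = 101
  V = 191 + 23 − 101 = 113
Policy C (D + 42):
  D = 23 + 42 = 65
  C = 44
  V = 191 + 65 − 44 = 212
Comparing — Policy A: V=189, Policy B: V=113, Policy C: V=212. Lowest is 113 (Policy B).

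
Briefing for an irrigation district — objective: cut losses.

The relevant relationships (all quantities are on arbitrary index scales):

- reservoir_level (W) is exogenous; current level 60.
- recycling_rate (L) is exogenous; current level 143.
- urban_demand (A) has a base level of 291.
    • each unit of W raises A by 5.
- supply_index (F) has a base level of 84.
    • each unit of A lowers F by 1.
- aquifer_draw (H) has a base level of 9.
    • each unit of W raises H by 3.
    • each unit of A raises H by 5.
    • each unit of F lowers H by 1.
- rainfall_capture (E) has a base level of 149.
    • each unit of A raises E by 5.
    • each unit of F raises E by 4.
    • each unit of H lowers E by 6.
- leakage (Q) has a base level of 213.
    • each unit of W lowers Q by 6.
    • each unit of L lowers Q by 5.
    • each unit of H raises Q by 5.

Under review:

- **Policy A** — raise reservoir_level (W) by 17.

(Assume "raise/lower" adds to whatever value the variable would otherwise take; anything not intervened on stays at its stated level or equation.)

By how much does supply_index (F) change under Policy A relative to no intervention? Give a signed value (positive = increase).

Baseline:
  W = 60
  A = 291 + 5·60 = 591
  F = 84 − 591 = -507
Policy A (W + 17):
  W = 60 + 17 = 77
  A = 291 + 5·77 = 676
  F = 84 − 676 = -592
Change in F: -592 − (-507) = -85

-85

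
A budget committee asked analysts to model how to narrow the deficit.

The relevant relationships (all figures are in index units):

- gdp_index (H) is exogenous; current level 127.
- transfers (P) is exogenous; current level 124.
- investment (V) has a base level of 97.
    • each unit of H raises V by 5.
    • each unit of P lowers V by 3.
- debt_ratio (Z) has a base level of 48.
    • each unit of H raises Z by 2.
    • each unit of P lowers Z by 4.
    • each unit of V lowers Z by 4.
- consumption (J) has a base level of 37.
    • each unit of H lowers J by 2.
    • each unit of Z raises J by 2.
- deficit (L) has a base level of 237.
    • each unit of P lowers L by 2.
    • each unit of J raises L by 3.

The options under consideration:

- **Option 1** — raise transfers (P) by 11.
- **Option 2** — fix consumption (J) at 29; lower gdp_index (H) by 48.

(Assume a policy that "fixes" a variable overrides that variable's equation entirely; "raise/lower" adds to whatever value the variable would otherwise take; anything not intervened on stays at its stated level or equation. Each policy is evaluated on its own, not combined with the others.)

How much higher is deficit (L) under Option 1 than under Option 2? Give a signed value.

-10036

Option 1 (P + 11):
  H = 127
  P = 124 + 11 = 135
  V = 97 + 5·127 − 3·135 = 327
  Z = 48 + 2·127 − 4·135 − 4·327 = -1546
  J = 37 − 2·127 + 2·(-1546) = -3309
  L = 237 − 2·135 + 3·(-3309) = -9960
Option 2 (J := 29, H − 48):
  H = 127 − 48 = 79
  P = 124
  V = 97 + 5·79 − 3·124 = 120
  Z = 48 + 2·79 − 4·124 − 4·120 = -770
  J = 29
  L = 237 − 2·124 + 3·29 = 76
L: -9960 − 76 = -10036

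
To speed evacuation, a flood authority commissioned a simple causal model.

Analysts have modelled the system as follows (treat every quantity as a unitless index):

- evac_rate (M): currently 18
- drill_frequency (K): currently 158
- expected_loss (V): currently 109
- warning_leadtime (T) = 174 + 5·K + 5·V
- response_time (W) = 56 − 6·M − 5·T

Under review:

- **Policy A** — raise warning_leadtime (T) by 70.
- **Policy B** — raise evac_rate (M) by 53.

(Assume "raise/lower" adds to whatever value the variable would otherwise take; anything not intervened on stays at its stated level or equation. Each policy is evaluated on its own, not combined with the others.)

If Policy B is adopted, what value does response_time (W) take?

-7915

Policy B (M + 53):
  M = 18 + 53 = 71
  K = 158
  V = 109
  T = 174 + 5·158 + 5·109 = 1509
  W = 56 − 6·71 − 5·1509 = -7915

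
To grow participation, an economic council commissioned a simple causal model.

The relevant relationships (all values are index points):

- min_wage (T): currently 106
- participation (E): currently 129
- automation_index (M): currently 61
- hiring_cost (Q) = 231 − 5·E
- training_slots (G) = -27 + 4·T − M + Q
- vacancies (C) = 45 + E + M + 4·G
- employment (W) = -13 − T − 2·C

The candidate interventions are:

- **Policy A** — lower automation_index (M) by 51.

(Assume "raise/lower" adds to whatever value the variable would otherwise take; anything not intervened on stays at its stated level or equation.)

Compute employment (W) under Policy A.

-271

Policy A (M − 51):
  T = 106
  E = 129
  M = 61 − 51 = 10
  Q = 231 − 5·129 = -414
  G = -27 + 4·106 − 10 + (-414) = -27
  C = 45 + 129 + 10 + 4·(-27) = 76
  W = -13 − 106 − 2·76 = -271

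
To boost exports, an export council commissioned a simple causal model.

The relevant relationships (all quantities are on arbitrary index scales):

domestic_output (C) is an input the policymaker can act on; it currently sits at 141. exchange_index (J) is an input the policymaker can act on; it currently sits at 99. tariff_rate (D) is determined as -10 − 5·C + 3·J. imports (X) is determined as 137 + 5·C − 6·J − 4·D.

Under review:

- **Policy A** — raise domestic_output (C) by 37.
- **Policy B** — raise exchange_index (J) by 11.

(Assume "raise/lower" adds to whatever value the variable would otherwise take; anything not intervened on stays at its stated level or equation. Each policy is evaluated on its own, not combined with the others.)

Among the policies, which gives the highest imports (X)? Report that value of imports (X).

Policy A (C + 37):
  C = 141 + 37 = 178
  J = 99
  D = -10 − 5·178 + 3·99 = -603
  X = 137 + 5·178 − 6·99 − 4·(-603) = 2845
Policy B (J + 11):
  C = 141
  J = 99 + 11 = 110
  D = -10 − 5·141 + 3·110 = -385
  X = 137 + 5·141 − 6·110 − 4·(-385) = 1722
Comparing — Policy A: X=2845, Policy B: X=1722. Highest is 2845 (Policy A).

2845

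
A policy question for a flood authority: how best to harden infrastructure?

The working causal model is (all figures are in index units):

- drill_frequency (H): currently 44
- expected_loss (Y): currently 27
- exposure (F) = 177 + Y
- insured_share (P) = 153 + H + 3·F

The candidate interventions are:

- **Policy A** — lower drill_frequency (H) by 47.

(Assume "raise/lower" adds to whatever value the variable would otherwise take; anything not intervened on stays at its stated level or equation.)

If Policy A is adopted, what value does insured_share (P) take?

Policy A (H − 47):
  H = 44 − 47 = -3
  Y = 27
  F = 177 + 27 = 204
  P = 153 + (-3) + 3·204 = 762

762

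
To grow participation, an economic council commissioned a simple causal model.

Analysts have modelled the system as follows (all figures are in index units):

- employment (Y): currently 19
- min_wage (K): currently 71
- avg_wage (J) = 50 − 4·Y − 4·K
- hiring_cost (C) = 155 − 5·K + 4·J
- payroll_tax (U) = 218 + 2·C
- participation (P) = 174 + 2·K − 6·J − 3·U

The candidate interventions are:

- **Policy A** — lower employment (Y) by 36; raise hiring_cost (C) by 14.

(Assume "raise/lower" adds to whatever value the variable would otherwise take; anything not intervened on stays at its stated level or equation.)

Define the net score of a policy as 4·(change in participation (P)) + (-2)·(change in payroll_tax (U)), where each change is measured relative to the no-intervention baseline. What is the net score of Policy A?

-19976

Baseline:
  Y = 19
  K = 71
  J = 50 − 4·19 − 4·71 = -310
  C = 155 − 5·71 + 4·(-310) = -1440
  U = 218 + 2·(-1440) = -2662
  P = 174 + 2·71 − 6·(-310) − 3·(-2662) = 10162
Policy A (Y − 36, C + 14):
  Y = 19 − 36 = -17
  K = 71
  J = 50 − 4·(-17) − 4·71 = -166
  C = 155 − 5·71 + 4·(-166) (+14 from intervention) = -850
  U = 218 + 2·(-850) = -1482
  P = 174 + 2·71 − 6·(-166) − 3·(-1482) = 5758
ΔP = 5758 − 10162 = -4404; ΔU = -1482 − (-2662) = 1180
Score = 4·(-4404) + (-2)·1180 = -19976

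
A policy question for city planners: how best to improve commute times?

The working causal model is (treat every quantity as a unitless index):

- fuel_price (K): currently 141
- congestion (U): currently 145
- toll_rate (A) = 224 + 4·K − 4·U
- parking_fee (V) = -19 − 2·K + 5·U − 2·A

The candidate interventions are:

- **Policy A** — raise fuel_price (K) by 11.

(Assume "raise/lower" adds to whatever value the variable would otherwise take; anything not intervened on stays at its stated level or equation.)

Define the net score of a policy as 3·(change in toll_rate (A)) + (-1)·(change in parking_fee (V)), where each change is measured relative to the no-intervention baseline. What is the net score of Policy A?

Baseline:
  K = 141
  U = 145
  A = 224 + 4·141 − 4·145 = 208
  V = -19 − 2·141 + 5·145 − 2·208 = 8
Policy A (K + 11):
  K = 141 + 11 = 152
  U = 145
  A = 224 + 4·152 − 4·145 = 252
  V = -19 − 2·152 + 5·145 − 2·252 = -102
ΔA = 252 − 208 = 44; ΔV = -102 − 8 = -110
Score = 3·44 + (-1)·(-110) = 242

242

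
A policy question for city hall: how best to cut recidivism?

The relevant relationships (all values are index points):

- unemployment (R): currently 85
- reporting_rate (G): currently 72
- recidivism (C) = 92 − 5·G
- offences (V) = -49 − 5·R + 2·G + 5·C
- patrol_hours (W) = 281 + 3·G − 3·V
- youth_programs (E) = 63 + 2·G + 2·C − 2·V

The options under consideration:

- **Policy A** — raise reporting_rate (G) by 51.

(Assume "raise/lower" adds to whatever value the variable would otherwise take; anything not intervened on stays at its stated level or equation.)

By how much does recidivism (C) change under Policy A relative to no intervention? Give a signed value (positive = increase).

-255

Baseline:
  G = 72
  C = 92 − 5·72 = -268
Policy A (G + 51):
  G = 72 + 51 = 123
  C = 92 − 5·123 = -523
Change in C: -523 − (-268) = -255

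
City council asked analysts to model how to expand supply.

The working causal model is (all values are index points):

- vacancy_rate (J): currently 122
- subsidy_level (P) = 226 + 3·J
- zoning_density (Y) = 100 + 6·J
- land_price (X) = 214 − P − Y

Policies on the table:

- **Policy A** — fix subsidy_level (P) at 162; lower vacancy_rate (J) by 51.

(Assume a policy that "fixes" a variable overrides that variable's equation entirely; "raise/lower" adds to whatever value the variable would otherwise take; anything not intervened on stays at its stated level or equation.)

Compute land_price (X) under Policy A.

Policy A (P := 162, J − 51):
  J = 122 − 51 = 71
  P = 162
  Y = 100 + 6·71 = 526
  X = 214 − 162 − 526 = -474

-474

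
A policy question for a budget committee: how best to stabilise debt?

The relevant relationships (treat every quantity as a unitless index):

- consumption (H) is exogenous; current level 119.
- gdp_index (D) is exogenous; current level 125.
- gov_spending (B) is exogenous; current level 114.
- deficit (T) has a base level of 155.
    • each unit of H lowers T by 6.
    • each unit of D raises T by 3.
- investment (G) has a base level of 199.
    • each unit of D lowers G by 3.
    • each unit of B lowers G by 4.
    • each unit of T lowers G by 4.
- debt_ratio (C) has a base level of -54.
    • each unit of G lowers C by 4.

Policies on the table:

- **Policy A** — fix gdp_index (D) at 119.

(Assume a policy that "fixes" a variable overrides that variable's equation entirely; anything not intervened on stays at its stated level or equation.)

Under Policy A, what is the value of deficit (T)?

Policy A (D := 119):
  H = 119
  D = 119
  T = 155 − 6·119 + 3·119 = -202

-202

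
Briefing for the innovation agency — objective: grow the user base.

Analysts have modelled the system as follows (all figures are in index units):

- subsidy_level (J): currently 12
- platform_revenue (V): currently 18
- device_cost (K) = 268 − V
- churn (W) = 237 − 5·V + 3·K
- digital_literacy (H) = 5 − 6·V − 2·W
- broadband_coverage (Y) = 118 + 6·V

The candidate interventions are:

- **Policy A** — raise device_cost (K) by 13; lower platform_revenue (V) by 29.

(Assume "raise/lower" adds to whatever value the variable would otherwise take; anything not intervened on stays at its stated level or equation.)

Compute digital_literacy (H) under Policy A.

Policy A (K + 13, V − 29):
  V = 18 − 29 = -11
  K = 268 − (-11) (+13 from intervention) = 292
  W = 237 − 5·(-11) + 3·292 = 1168
  H = 5 − 6·(-11) − 2·1168 = -2265

-2265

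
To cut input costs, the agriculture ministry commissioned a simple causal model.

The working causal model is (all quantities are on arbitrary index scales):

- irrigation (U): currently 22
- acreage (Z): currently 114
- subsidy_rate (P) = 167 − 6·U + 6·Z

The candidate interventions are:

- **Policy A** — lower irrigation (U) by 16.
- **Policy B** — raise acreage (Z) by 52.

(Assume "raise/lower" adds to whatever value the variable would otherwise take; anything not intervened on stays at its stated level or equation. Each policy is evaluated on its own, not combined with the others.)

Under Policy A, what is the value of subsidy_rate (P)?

Policy A (U − 16):
  U = 22 − 16 = 6
  Z = 114
  P = 167 − 6·6 + 6·114 = 815

815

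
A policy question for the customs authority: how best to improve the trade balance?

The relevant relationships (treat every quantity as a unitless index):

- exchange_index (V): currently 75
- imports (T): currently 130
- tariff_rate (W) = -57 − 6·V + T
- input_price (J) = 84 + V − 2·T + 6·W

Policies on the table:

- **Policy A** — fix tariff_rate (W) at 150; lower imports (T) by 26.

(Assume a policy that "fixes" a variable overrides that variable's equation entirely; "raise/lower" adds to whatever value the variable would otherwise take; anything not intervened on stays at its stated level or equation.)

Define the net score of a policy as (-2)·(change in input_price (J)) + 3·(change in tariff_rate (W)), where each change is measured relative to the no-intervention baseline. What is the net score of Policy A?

-4847

Baseline:
  V = 75
  T = 130
  W = -57 − 6·75 + 130 = -377
  J = 84 + 75 − 2·130 + 6·(-377) = -2363
Policy A (W := 150, T − 26):
  V = 75
  T = 130 − 26 = 104
  W = 150
  J = 84 + 75 − 2·104 + 6·150 = 851
ΔJ = 851 − (-2363) = 3214; ΔW = 150 − (-377) = 527
Score = (-2)·3214 + 3·527 = -4847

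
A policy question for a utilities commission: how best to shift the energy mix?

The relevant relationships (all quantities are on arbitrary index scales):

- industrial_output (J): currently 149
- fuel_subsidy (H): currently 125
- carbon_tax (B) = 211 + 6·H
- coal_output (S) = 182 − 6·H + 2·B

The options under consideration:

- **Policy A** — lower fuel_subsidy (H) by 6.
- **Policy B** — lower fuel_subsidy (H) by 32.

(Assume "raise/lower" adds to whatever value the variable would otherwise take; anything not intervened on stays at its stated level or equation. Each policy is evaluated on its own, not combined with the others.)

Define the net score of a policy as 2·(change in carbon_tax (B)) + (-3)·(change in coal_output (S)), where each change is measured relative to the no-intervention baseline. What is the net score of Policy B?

Baseline:
  H = 125
  B = 211 + 6·125 = 961
  S = 182 − 6·125 + 2·961 = 1354
Policy B (H − 32):
  H = 125 − 32 = 93
  B = 211 + 6·93 = 769
  S = 182 − 6·93 + 2·769 = 1162
ΔB = 769 − 961 = -192; ΔS = 1162 − 1354 = -192
Score = 2·(-192) + (-3)·(-192) = 192

192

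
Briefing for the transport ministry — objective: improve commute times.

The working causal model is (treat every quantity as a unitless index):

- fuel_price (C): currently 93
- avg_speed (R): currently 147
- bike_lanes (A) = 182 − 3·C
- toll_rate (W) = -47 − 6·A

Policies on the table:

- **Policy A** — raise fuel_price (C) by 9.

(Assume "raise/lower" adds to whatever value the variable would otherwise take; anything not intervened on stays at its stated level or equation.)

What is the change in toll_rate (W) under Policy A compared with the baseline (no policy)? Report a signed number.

162

Baseline:
  C = 93
  A = 182 − 3·93 = -97
  W = -47 − 6·(-97) = 535
Policy A (C + 9):
  C = 93 + 9 = 102
  A = 182 − 3·102 = -124
  W = -47 − 6·(-124) = 697
Change in W: 697 − 535 = 162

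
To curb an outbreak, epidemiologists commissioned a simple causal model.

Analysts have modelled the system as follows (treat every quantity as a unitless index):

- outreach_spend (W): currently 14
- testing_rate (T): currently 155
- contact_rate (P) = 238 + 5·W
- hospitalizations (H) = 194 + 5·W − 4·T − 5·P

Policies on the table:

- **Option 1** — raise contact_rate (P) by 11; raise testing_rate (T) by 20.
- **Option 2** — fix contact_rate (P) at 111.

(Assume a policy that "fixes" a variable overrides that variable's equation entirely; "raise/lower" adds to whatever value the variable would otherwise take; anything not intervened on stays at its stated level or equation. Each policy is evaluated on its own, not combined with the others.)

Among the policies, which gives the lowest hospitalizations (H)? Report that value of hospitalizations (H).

-2031

Option 1 (P + 11, T + 20):
  W = 14
  T = 155 + 20 = 175
  P = 238 + 5·14 (+11 from intervention) = 319
  H = 194 + 5·14 − 4·175 − 5·319 = -2031
Option 2 (P := 111):
  W = 14
  T = 155
  P = 111
  H = 194 + 5·14 − 4·155 − 5·111 = -911
Comparing — Option 1: H=-2031, Option 2: H=-911. Lowest is -2031 (Option 1).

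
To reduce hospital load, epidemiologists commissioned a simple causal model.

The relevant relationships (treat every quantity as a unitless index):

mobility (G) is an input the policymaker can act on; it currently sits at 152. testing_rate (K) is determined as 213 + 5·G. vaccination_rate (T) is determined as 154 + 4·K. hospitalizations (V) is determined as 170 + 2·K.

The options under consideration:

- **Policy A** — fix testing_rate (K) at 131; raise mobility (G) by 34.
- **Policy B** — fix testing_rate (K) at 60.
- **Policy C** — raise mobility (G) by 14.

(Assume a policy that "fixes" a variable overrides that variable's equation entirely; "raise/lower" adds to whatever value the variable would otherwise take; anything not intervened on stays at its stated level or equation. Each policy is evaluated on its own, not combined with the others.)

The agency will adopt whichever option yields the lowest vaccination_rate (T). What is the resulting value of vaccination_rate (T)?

Policy A (K := 131, G + 34):
  G = 152 + 34 = 186
  K = 131
  T = 154 + 4·131 = 678
Policy B (K := 60):
  G = 152
  K = 60
  T = 154 + 4·60 = 394
Policy C (G + 14):
  G = 152 + 14 = 166
  K = 213 + 5·166 = 1043
  T = 154 + 4·1043 = 4326
Comparing — Policy A: T=678, Policy B: T=394, Policy C: T=4326. Lowest is 394 (Policy B).

394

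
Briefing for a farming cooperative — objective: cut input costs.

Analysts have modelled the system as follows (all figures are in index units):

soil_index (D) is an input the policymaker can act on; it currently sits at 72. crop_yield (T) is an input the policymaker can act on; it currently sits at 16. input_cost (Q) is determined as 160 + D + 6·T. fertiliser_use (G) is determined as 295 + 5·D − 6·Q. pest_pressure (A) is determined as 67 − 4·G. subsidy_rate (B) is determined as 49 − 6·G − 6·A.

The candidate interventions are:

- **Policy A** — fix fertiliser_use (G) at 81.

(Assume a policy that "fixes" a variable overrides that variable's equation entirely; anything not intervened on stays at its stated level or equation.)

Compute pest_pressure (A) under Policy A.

Policy A (G := 81):
  D = 72
  T = 16
  Q = 160 + 72 + 6·16 = 328
  G = 81
  A = 67 − 4·81 = -257

-257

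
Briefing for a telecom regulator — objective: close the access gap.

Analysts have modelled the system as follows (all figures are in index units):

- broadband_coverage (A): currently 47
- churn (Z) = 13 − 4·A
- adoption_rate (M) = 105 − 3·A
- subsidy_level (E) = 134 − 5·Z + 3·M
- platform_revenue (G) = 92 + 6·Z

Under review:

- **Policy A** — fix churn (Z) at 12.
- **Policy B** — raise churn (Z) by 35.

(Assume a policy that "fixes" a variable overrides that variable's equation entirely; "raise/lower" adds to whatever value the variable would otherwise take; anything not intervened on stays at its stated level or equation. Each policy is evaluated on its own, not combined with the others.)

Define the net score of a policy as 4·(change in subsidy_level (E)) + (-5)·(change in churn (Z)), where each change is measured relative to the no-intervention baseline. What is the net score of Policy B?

Baseline:
  A = 47
  Z = 13 − 4·47 = -175
  M = 105 − 3·47 = -36
  E = 134 − 5·(-175) + 3·(-36) = 901
Policy B (Z + 35):
  A = 47
  Z = 13 − 4·47 (+35 from intervention) = -140
  M = 105 − 3·47 = -36
  E = 134 − 5·(-140) + 3·(-36) = 726
ΔE = 726 − 901 = -175; ΔZ = -140 − (-175) = 35
Score = 4·(-175) + (-5)·35 = -875

-875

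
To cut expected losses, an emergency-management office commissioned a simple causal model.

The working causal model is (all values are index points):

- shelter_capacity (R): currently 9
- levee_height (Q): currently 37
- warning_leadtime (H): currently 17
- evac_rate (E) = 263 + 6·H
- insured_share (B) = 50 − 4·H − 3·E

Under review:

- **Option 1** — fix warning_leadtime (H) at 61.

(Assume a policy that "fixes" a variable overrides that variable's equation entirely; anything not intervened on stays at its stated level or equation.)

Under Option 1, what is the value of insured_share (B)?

-2081

Option 1 (H := 61):
  H = 61
  E = 263 + 6·61 = 629
  B = 50 − 4·61 − 3·629 = -2081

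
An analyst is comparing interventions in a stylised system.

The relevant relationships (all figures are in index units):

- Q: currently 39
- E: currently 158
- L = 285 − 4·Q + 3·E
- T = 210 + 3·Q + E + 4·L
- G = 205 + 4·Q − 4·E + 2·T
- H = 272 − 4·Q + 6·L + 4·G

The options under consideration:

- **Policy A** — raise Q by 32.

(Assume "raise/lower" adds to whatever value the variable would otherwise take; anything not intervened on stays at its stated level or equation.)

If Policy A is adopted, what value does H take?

Policy A (Q + 32):
  Q = 39 + 32 = 71
  E = 158
  L = 285 − 4·71 + 3·158 = 475
  T = 210 + 3·71 + 158 + 4·475 = 2481
  G = 205 + 4·71 − 4·158 + 2·2481 = 4819
  H = 272 − 4·71 + 6·475 + 4·4819 = 22114

22114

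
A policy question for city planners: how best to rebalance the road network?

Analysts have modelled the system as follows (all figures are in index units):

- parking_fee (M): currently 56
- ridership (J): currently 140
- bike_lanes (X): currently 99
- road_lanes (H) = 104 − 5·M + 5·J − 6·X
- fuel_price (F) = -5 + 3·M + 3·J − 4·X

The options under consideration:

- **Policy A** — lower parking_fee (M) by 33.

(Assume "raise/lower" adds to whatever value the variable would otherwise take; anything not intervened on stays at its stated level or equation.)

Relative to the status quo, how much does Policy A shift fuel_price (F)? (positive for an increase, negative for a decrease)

-99

Baseline:
  M = 56
  J = 140
  X = 99
  F = -5 + 3·56 + 3·140 − 4·99 = 187
Policy A (M − 33):
  M = 56 − 33 = 23
  J = 140
  X = 99
  F = -5 + 3·23 + 3·140 − 4·99 = 88
Change in F: 88 − 187 = -99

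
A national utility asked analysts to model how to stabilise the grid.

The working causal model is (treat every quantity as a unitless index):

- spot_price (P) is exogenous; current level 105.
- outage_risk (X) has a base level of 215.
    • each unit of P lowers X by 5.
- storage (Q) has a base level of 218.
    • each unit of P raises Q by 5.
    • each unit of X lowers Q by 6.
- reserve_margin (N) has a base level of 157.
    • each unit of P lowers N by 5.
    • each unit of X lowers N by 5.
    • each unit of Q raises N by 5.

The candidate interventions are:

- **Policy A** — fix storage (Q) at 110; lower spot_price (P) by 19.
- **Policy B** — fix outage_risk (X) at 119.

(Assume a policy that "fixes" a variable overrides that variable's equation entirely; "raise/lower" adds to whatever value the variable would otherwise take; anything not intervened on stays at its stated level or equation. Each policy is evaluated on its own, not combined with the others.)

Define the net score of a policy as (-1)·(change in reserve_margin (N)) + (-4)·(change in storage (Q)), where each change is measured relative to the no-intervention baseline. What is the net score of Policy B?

25311

Baseline:
  P = 105
  X = 215 − 5·105 = -310
  Q = 218 + 5·105 − 6·(-310) = 2603
  N = 157 − 5·105 − 5·(-310) + 5·2603 = 14197
Policy B (X := 119):
  P = 105
  X = 119
  Q = 218 + 5·105 − 6·119 = 29
  N = 157 − 5·105 − 5·119 + 5·29 = -818
ΔN = -818 − 14197 = -15015; ΔQ = 29 − 2603 = -2574
Score = (-1)·(-15015) + (-4)·(-2574) = 25311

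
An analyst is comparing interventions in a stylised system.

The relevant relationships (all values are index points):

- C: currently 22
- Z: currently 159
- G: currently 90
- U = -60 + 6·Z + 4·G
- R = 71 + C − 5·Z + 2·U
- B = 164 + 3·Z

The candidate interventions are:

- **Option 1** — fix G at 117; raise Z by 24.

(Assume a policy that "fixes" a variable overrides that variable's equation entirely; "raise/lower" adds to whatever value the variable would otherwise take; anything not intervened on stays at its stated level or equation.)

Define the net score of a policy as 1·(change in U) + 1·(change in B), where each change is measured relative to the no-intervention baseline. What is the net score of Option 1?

324

Baseline:
  Z = 159
  G = 90
  U = -60 + 6·159 + 4·90 = 1254
  B = 164 + 3·159 = 641
Option 1 (G := 117, Z + 24):
  Z = 159 + 24 = 183
  G = 117
  U = -60 + 6·183 + 4·117 = 1506
  B = 164 + 3·183 = 713
ΔU = 1506 − 1254 = 252; ΔB = 713 − 641 = 72
Score = 1·252 + 1·72 = 324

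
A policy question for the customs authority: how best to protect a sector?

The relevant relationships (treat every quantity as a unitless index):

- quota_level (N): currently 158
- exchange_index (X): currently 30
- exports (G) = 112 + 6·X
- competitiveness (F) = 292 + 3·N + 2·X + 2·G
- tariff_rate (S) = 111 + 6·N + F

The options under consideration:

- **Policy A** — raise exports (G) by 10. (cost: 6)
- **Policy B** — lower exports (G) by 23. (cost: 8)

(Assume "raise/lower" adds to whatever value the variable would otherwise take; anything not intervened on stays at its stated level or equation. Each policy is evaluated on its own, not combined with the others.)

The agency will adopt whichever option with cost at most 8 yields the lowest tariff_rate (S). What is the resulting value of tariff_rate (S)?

Policy A (G + 10):
  N = 158
  X = 30
  G = 112 + 6·30 (+10 from intervention) = 302
  F = 292 + 3·158 + 2·30 + 2·302 = 1430
  S = 111 + 6·158 + 1430 = 2489
Policy B (G − 23):
  N = 158
  X = 30
  G = 112 + 6·30 (−23 from intervention) = 269
  F = 292 + 3·158 + 2·30 + 2·269 = 1364
  S = 111 + 6·158 + 1364 = 2423
Comparing — Policy A: S=2489, Policy B: S=2423. Lowest is 2423 (Policy B).

2423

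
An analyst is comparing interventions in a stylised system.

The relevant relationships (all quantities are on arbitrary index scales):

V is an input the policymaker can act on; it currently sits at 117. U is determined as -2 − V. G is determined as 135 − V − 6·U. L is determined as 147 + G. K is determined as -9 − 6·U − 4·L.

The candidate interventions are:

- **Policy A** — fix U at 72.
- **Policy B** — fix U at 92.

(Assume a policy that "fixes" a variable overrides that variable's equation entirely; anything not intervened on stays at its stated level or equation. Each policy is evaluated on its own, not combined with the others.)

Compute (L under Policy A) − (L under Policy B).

Policy A (U := 72):
  V = 117
  U = 72
  G = 135 − 117 − 6·72 = -414
  L = 147 + (-414) = -267
Policy B (U := 92):
  V = 117
  U = 92
  G = 135 − 117 − 6·92 = -534
  L = 147 + (-534) = -387
L: -267 − (-387) = 120

120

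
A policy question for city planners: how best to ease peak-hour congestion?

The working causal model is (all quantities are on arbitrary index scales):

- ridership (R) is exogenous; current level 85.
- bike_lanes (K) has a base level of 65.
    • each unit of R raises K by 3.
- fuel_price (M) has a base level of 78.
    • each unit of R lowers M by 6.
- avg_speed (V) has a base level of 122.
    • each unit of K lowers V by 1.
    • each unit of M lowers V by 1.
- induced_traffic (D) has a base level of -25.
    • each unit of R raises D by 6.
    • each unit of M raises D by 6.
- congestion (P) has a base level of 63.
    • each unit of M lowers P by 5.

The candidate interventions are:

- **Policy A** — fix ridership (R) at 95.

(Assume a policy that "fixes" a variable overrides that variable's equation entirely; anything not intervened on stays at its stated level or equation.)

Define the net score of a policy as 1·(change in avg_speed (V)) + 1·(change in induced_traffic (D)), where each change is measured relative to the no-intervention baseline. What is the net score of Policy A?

Baseline:
  R = 85
  K = 65 + 3·85 = 320
  M = 78 − 6·85 = -432
  V = 122 − 320 − (-432) = 234
  D = -25 + 6·85 + 6·(-432) = -2107
Policy A (R := 95):
  R = 95
  K = 65 + 3·95 = 350
  M = 78 − 6·95 = -492
  V = 122 − 350 − (-492) = 264
  D = -25 + 6·95 + 6·(-492) = -2407
ΔV = 264 − 234 = 30; ΔD = -2407 − (-2107) = -300
Score = 1·30 + 1·(-300) = -270

-270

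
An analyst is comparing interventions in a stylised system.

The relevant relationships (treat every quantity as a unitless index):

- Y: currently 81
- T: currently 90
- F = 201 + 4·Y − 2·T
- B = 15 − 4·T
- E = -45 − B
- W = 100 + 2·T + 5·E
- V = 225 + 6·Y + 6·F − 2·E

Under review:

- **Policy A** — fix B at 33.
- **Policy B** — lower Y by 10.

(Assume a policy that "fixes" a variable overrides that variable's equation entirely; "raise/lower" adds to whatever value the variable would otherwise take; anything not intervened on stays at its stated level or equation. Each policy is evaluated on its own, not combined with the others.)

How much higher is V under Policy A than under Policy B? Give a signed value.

Policy A (B := 33):
  Y = 81
  T = 90
  F = 201 + 4·81 − 2·90 = 345
  B = 33
  E = -45 − 33 = -78
  V = 225 + 6·81 + 6·345 − 2·(-78) = 2937
Policy B (Y − 10):
  Y = 81 − 10 = 71
  T = 90
  F = 201 + 4·71 − 2·90 = 305
  B = 15 − 4·90 = -345
  E = -45 − (-345) = 300
  V = 225 + 6·71 + 6·305 − 2·300 = 1881
V: 2937 − 1881 = 1056

1056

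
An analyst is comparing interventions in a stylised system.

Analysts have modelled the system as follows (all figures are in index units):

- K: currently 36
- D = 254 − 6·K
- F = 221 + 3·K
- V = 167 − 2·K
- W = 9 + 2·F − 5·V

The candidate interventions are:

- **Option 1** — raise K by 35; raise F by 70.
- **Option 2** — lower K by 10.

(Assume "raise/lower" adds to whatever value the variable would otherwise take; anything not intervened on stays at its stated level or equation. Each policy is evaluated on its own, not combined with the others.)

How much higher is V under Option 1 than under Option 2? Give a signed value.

Option 1 (K + 35, F + 70):
  K = 36 + 35 = 71
  V = 167 − 2·71 = 25
Option 2 (K − 10):
  K = 36 − 10 = 26
  V = 167 − 2·26 = 115
V: 25 − 115 = -90

-90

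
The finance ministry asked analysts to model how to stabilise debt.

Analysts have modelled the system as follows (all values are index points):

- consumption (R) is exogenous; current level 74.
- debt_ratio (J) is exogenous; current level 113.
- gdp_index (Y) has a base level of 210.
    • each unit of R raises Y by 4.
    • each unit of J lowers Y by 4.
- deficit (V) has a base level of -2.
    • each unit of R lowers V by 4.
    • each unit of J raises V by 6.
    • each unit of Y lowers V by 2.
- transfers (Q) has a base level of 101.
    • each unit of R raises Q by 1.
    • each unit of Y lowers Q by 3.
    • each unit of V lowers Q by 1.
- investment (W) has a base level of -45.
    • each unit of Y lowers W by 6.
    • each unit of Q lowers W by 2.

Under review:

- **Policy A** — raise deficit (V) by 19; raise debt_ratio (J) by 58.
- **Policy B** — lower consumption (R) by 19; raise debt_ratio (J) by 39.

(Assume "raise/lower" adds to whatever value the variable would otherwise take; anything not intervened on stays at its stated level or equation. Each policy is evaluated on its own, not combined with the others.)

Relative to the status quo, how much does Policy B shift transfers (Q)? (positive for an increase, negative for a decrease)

Baseline:
  R = 74
  J = 113
  Y = 210 + 4·74 − 4·113 = 54
  V = -2 − 4·74 + 6·113 − 2·54 = 272
  Q = 101 + 74 − 3·54 − 272 = -259
Policy B (R − 19, J + 39):
  R = 74 − 19 = 55
  J = 113 + 39 = 152
  Y = 210 + 4·55 − 4·152 = -178
  V = -2 − 4·55 + 6·152 − 2·(-178) = 1046
  Q = 101 + 55 − 3·(-178) − 1046 = -356
Change in Q: -356 − (-259) = -97

-97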